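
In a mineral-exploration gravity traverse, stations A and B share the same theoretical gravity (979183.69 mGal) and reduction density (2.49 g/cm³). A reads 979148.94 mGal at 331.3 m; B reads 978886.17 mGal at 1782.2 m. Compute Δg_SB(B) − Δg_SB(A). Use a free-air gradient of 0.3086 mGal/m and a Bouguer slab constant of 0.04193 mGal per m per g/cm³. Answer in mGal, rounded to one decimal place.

Δg_SB(A) = 979148.94 − 979183.69 + 0.3086×331.3 − 0.04193×2.49×331.3 = 32.90 mGal
Δg_SB(B) = 978886.17 − 979183.69 + 0.3086×1782.2 − 0.04193×2.49×1782.2 = 66.40 mGal
Difference = 66.40 − (32.90) = 33.50 mGal

33.5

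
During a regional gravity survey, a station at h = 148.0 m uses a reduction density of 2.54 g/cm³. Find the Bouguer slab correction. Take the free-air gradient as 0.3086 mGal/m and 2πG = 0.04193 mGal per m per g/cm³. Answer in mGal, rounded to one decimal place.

Bouguer slab correction = 0.04193 × 2.54 × 148.0 = 15.8 mGal

15.8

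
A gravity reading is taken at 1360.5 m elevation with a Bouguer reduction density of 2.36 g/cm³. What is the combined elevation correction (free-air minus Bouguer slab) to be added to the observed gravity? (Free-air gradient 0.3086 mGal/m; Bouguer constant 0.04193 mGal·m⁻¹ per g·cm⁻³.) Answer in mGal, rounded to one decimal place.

285.2

Combined gradient = 0.3086 − 0.04193 × 2.36 = 0.2096452 mGal/m
Combined elevation correction = 0.2096452 × 1360.5 = 285.2 mGal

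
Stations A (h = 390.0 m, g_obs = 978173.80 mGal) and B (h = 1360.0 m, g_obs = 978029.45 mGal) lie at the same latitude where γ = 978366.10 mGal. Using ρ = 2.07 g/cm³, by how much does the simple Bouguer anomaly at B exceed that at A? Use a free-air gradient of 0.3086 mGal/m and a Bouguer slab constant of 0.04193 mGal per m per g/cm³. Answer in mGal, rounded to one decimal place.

70.8

Δg_SB(A) = 978173.80 − 978366.10 + 0.3086×390.0 − 0.04193×2.07×390.0 = -105.80 mGal
Δg_SB(B) = 978029.45 − 978366.10 + 0.3086×1360.0 − 0.04193×2.07×1360.0 = -35.00 mGal
Difference = -35.00 − (-105.80) = 70.80 mGal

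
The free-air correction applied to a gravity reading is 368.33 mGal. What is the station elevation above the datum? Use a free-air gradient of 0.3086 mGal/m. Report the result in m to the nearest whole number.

h = 368.33 / 0.3086 = 1193.55 m

1194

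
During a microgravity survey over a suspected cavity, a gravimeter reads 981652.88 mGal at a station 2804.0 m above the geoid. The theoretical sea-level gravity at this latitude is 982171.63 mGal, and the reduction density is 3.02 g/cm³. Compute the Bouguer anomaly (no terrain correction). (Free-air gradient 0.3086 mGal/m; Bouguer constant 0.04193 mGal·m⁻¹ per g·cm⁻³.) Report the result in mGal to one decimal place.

-8.5

Free-air correction = 0.3086 × 2804.0 = 865.31 mGal
Free-air anomaly = 981652.88 − 982171.63 + (865.31) = 346.56 mGal
Bouguer slab correction = 0.04193 × 3.02 × 2804.0 = 355.07 mGal
Simple Bouguer anomaly = 346.56 − (355.07) = -8.51 mGal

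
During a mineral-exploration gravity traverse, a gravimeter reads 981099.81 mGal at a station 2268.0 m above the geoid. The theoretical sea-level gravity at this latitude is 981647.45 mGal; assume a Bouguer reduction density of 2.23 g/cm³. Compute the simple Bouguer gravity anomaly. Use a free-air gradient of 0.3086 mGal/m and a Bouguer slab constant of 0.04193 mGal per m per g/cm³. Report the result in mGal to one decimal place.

-59.8

Free-air correction = 0.3086 × 2268.0 = 699.90 mGal
Free-air anomaly = 981099.81 − 981647.45 + (699.90) = 152.26 mGal
Bouguer slab correction = 0.04193 × 2.23 × 2268.0 = 212.07 mGal
Simple Bouguer anomaly = 152.26 − (212.07) = -59.81 mGal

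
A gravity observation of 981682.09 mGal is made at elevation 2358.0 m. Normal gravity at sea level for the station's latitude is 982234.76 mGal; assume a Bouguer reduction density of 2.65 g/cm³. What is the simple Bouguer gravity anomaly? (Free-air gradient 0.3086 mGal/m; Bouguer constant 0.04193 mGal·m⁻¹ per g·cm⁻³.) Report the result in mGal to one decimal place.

-87.0

Free-air correction = 0.3086 × 2358.0 = 727.68 mGal
Free-air anomaly = 981682.09 − 982234.76 + (727.68) = 175.01 mGal
Bouguer slab correction = 0.04193 × 2.65 × 2358.0 = 262.01 mGal
Simple Bouguer anomaly = 175.01 − (262.01) = -87.00 mGal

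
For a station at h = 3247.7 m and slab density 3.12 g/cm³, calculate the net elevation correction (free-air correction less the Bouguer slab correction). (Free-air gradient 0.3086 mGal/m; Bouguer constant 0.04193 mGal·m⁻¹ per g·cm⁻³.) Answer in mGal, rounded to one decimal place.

577.4

Combined gradient = 0.3086 − 0.04193 × 3.12 = 0.1777784 mGal/m
Combined elevation correction = 0.1777784 × 3247.7 = 577.4 mGal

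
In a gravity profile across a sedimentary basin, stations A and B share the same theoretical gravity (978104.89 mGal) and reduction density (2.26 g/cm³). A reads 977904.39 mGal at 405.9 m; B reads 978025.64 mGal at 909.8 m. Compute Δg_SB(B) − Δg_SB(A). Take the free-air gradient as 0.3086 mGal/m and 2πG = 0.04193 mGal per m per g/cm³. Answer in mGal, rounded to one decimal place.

229.0

Δg_SB(A) = 977904.39 − 978104.89 + 0.3086×405.9 − 0.04193×2.26×405.9 = -113.70 mGal
Δg_SB(B) = 978025.64 − 978104.89 + 0.3086×909.8 − 0.04193×2.26×909.8 = 115.30 mGal
Difference = 115.30 − (-113.70) = 229.00 mGal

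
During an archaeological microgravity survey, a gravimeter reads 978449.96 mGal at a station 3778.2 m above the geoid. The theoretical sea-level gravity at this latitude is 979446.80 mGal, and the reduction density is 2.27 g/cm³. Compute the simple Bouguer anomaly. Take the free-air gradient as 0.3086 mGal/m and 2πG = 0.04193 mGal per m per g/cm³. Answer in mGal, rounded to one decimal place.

Free-air correction = 0.3086 × 3778.2 = 1165.95 mGal
Free-air anomaly = 978449.96 − 979446.80 + (1165.95) = 169.11 mGal
Bouguer slab correction = 0.04193 × 2.27 × 3778.2 = 359.61 mGal
Simple Bouguer anomaly = 169.11 − (359.61) = -190.50 mGal

-190.5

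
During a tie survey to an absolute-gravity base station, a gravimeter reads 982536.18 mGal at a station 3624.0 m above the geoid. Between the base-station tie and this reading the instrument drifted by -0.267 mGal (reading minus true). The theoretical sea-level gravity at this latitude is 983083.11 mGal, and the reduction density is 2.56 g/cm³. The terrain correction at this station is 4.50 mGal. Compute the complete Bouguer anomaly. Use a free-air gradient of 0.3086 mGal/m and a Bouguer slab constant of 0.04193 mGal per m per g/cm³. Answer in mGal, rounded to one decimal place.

187.2

Drift-corrected reading = 982536.18 − (-0.267) = 982536.447 mGal
Free-air correction = 0.3086 × 3624.0 = 1118.37 mGal
Free-air anomaly = 982536.447 − 983083.11 + (1118.37) = 571.707 mGal
Bouguer slab correction = 0.04193 × 2.56 × 3624.0 = 389.00 mGal
Simple Bouguer anomaly = 571.707 − (389.00) = 182.707 mGal
Complete Bouguer anomaly = 182.707 + 4.50 = 187.207 mGal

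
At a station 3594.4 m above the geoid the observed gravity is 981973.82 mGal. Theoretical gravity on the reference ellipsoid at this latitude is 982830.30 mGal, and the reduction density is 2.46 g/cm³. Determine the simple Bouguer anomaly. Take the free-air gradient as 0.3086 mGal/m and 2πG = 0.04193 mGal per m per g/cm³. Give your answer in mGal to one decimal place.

-118.0

Free-air correction = 0.3086 × 3594.4 = 1109.23 mGal
Free-air anomaly = 981973.82 − 982830.30 + (1109.23) = 252.75 mGal
Bouguer slab correction = 0.04193 × 2.46 × 3594.4 = 370.75 mGal
Simple Bouguer anomaly = 252.75 − (370.75) = -118.00 mGal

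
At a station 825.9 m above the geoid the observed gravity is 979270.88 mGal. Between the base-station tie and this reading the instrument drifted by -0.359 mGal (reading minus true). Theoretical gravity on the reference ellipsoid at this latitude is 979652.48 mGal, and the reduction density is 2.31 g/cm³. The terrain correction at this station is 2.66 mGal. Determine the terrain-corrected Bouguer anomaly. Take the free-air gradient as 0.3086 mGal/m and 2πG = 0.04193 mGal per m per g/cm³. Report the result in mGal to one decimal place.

Drift-corrected reading = 979270.88 − (-0.359) = 979271.239 mGal
Free-air correction = 0.3086 × 825.9 = 254.87 mGal
Free-air anomaly = 979271.239 − 979652.48 + (254.87) = -126.371 mGal
Bouguer slab correction = 0.04193 × 2.31 × 825.9 = 80.00 mGal
Simple Bouguer anomaly = -126.371 − (80.00) = -206.371 mGal
Complete Bouguer anomaly = -206.371 + 2.66 = -203.711 mGal

-203.7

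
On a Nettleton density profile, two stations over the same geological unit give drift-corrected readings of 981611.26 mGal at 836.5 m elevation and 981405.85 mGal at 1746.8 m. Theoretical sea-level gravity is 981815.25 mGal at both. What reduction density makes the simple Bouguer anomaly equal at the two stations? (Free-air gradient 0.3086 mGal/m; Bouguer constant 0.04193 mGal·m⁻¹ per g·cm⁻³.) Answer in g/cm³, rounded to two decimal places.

Δg_obs = 981405.85 − 981611.26 = -205.41 mGal over Δh = 1746.8 − 836.5 = 910.3 m
Equal Bouguer anomalies ⇒ Δg_obs + (0.3086 − 0.04193ρ)·Δh = 0
0.3086 − 0.04193ρ = −Δg_obs/Δh = 0.22565
ρ = (0.3086 − 0.22565) / 0.04193 = 1.98 g/cm³

1.98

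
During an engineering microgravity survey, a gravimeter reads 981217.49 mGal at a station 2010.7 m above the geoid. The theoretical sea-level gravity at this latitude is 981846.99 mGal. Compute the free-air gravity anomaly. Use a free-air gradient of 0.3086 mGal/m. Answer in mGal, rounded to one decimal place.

-9.0

Free-air correction = 0.3086 × 2010.7 = 620.50 mGal
Free-air anomaly = 981217.49 − 981846.99 + (620.50) = -9.00 mGal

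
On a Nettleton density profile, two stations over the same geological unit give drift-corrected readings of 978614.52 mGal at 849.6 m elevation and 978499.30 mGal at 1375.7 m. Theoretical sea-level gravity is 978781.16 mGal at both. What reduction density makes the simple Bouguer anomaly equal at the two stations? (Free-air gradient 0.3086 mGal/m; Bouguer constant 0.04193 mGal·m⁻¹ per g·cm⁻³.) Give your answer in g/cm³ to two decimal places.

Δg_obs = 978499.30 − 978614.52 = -115.22 mGal over Δh = 1375.7 − 849.6 = 526.1 m
Equal Bouguer anomalies ⇒ Δg_obs + (0.3086 − 0.04193ρ)·Δh = 0
0.3086 − 0.04193ρ = −Δg_obs/Δh = 0.21901
ρ = (0.3086 − 0.21901) / 0.04193 = 2.14 g/cm³

2.14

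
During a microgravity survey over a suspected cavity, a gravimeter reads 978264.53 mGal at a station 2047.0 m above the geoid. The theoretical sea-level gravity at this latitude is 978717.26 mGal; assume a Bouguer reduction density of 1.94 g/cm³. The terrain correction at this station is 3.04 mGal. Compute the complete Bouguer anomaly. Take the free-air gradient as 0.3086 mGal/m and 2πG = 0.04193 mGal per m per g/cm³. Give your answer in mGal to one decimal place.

Free-air correction = 0.3086 × 2047.0 = 631.70 mGal
Free-air anomaly = 978264.53 − 978717.26 + (631.70) = 178.97 mGal
Bouguer slab correction = 0.04193 × 1.94 × 2047.0 = 166.51 mGal
Simple Bouguer anomaly = 178.97 − (166.51) = 12.46 mGal
Complete Bouguer anomaly = 12.46 + 3.04 = 15.50 mGal

15.5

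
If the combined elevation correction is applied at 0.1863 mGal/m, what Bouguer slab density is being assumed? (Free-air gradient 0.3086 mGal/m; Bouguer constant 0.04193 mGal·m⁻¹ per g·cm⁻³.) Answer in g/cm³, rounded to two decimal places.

2.92

0.1863 = 0.3086 − 0.04193 × ρ
ρ = (0.3086 − 0.1863) / 0.04193 = 2.92 g/cm³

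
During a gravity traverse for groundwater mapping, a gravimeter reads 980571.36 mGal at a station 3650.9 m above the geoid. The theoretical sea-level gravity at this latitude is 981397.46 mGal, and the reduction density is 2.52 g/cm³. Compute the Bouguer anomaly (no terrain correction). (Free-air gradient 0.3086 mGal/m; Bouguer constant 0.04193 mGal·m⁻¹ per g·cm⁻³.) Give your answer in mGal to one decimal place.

-85.2

Free-air correction = 0.3086 × 3650.9 = 1126.67 mGal
Free-air anomaly = 980571.36 − 981397.46 + (1126.67) = 300.57 mGal
Bouguer slab correction = 0.04193 × 2.52 × 3650.9 = 385.77 mGal
Simple Bouguer anomaly = 300.57 − (385.77) = -85.20 mGal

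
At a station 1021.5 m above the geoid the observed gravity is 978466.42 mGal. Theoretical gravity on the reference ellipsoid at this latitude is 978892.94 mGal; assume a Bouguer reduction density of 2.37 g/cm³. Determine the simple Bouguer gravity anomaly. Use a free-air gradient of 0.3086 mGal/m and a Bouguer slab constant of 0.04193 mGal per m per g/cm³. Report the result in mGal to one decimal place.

Free-air correction = 0.3086 × 1021.5 = 315.23 mGal
Free-air anomaly = 978466.42 − 978892.94 + (315.23) = -111.29 mGal
Bouguer slab correction = 0.04193 × 2.37 × 1021.5 = 101.51 mGal
Simple Bouguer anomaly = -111.29 − (101.51) = -212.80 mGal

-212.8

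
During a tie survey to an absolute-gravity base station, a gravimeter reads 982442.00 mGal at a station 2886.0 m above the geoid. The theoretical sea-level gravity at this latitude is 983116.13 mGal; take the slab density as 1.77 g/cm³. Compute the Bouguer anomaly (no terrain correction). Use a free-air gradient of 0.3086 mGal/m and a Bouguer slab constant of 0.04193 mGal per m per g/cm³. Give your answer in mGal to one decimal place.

Free-air correction = 0.3086 × 2886.0 = 890.62 mGal
Free-air anomaly = 982442.00 − 983116.13 + (890.62) = 216.49 mGal
Bouguer slab correction = 0.04193 × 1.77 × 2886.0 = 214.19 mGal
Simple Bouguer anomaly = 216.49 − (214.19) = 2.30 mGal

2.3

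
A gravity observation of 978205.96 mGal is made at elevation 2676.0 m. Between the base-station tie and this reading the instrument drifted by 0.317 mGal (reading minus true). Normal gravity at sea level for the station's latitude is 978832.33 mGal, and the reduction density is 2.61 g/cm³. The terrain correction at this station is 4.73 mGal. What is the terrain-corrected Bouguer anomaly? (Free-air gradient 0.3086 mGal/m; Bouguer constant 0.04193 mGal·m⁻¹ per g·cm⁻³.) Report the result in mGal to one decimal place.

Drift-corrected reading = 978205.96 − (0.317) = 978205.643 mGal
Free-air correction = 0.3086 × 2676.0 = 825.81 mGal
Free-air anomaly = 978205.643 − 978832.33 + (825.81) = 199.123 mGal
Bouguer slab correction = 0.04193 × 2.61 × 2676.0 = 292.85 mGal
Simple Bouguer anomaly = 199.123 − (292.85) = -93.727 mGal
Complete Bouguer anomaly = -93.727 + 4.73 = -88.997 mGal

-89.0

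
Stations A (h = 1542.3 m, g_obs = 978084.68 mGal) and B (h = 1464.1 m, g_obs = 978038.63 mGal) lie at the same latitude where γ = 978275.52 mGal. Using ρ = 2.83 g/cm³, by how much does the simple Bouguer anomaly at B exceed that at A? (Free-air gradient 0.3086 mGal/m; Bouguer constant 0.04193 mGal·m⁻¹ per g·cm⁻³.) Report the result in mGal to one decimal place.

Δg_SB(A) = 978084.68 − 978275.52 + 0.3086×1542.3 − 0.04193×2.83×1542.3 = 102.10 mGal
Δg_SB(B) = 978038.63 − 978275.52 + 0.3086×1464.1 − 0.04193×2.83×1464.1 = 41.20 mGal
Difference = 41.20 − (102.10) = -60.90 mGal

-60.9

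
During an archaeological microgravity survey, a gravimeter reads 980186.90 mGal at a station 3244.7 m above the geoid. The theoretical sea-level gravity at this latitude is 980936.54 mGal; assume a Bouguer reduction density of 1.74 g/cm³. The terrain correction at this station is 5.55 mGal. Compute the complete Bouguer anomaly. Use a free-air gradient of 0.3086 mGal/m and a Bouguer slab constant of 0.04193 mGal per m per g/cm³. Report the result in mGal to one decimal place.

Free-air correction = 0.3086 × 3244.7 = 1001.31 mGal
Free-air anomaly = 980186.90 − 980936.54 + (1001.31) = 251.67 mGal
Bouguer slab correction = 0.04193 × 1.74 × 3244.7 = 236.73 mGal
Simple Bouguer anomaly = 251.67 − (236.73) = 14.94 mGal
Complete Bouguer anomaly = 14.94 + 5.55 = 20.49 mGal

20.5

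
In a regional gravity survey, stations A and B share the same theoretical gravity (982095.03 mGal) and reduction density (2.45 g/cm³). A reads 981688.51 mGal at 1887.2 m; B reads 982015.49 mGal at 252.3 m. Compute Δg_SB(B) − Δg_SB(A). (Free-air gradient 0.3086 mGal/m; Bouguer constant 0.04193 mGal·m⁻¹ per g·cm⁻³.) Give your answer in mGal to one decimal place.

-9.6

Δg_SB(A) = 981688.51 − 982095.03 + 0.3086×1887.2 − 0.04193×2.45×1887.2 = -18.00 mGal
Δg_SB(B) = 982015.49 − 982095.03 + 0.3086×252.3 − 0.04193×2.45×252.3 = -27.60 mGal
Difference = -27.60 − (-18.00) = -9.60 mGal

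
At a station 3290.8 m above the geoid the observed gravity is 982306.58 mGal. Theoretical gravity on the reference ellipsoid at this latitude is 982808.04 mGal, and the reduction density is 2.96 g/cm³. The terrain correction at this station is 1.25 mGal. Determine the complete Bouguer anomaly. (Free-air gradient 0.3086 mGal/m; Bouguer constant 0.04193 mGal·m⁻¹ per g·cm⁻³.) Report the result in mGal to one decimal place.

106.9

Free-air correction = 0.3086 × 3290.8 = 1015.54 mGal
Free-air anomaly = 982306.58 − 982808.04 + (1015.54) = 514.08 mGal
Bouguer slab correction = 0.04193 × 2.96 × 3290.8 = 408.43 mGal
Simple Bouguer anomaly = 514.08 − (408.43) = 105.65 mGal
Complete Bouguer anomaly = 105.65 + 1.25 = 106.90 mGal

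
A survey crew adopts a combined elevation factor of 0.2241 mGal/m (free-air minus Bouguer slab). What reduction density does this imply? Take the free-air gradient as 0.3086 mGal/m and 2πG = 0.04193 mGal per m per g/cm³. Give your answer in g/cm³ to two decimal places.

0.2241 = 0.3086 − 0.04193 × ρ
ρ = (0.3086 − 0.2241) / 0.04193 = 2.02 g/cm³

2.02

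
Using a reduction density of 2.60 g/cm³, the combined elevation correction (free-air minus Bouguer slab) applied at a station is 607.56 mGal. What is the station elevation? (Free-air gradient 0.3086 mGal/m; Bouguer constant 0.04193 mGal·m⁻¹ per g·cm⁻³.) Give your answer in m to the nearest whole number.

Combined gradient = 0.3086 − 0.04193 × 2.60 = 0.1995820 mGal/m
h = 607.56 / 0.1995820 = 3044.16 m

3044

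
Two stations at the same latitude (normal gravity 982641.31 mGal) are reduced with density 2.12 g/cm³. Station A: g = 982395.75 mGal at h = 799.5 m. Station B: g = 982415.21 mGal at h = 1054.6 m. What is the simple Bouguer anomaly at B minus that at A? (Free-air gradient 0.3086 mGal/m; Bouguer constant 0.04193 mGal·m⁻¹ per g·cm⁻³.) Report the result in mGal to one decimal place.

Δg_SB(A) = 982395.75 − 982641.31 + 0.3086×799.5 − 0.04193×2.12×799.5 = -69.90 mGal
Δg_SB(B) = 982415.21 − 982641.31 + 0.3086×1054.6 − 0.04193×2.12×1054.6 = 5.60 mGal
Difference = 5.60 − (-69.90) = 75.50 mGal

75.5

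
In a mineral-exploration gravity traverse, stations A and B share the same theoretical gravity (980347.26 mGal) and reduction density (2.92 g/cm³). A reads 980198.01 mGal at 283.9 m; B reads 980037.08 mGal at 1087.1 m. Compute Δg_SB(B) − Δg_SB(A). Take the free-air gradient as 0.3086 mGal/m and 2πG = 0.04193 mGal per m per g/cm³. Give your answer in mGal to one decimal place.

Δg_SB(A) = 980198.01 − 980347.26 + 0.3086×283.9 − 0.04193×2.92×283.9 = -96.40 mGal
Δg_SB(B) = 980037.08 − 980347.26 + 0.3086×1087.1 − 0.04193×2.92×1087.1 = -107.80 mGal
Difference = -107.80 − (-96.40) = -11.40 mGal

-11.4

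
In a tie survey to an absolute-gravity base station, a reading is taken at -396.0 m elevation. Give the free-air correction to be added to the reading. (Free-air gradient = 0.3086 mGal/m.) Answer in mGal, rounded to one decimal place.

Free-air correction = 0.3086 × -396.0 = -122.2 mGal

-122.2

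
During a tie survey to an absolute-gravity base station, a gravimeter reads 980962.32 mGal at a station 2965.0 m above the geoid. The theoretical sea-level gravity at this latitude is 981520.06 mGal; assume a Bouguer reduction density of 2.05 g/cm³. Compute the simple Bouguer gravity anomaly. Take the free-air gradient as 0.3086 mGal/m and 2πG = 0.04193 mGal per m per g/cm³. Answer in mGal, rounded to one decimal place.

102.4

Free-air correction = 0.3086 × 2965.0 = 915.00 mGal
Free-air anomaly = 980962.32 − 981520.06 + (915.00) = 357.26 mGal
Bouguer slab correction = 0.04193 × 2.05 × 2965.0 = 254.86 mGal
Simple Bouguer anomaly = 357.26 − (254.86) = 102.40 mGal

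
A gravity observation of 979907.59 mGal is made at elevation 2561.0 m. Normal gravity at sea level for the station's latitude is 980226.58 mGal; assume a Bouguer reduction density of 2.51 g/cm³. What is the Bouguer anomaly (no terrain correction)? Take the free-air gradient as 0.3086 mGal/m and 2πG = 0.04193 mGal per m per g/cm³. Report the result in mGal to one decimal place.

201.8

Free-air correction = 0.3086 × 2561.0 = 790.32 mGal
Free-air anomaly = 979907.59 − 980226.58 + (790.32) = 471.33 mGal
Bouguer slab correction = 0.04193 × 2.51 × 2561.0 = 269.53 mGal
Simple Bouguer anomaly = 471.33 − (269.53) = 201.80 mGal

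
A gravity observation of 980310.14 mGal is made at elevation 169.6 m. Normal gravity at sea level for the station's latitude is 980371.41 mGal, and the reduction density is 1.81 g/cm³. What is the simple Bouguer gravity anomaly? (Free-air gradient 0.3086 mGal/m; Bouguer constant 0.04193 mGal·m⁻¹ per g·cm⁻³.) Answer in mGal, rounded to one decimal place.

-21.8

Free-air correction = 0.3086 × 169.6 = 52.34 mGal
Free-air anomaly = 980310.14 − 980371.41 + (52.34) = -8.93 mGal
Bouguer slab correction = 0.04193 × 1.81 × 169.6 = 12.87 mGal
Simple Bouguer anomaly = -8.93 − (12.87) = -21.80 mGal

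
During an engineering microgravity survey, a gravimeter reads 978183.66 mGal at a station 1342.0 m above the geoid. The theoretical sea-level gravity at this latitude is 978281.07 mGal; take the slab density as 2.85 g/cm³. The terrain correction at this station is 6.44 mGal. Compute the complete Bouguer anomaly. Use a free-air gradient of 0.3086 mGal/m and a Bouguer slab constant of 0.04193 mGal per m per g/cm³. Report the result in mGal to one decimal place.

162.8

Free-air correction = 0.3086 × 1342.0 = 414.14 mGal
Free-air anomaly = 978183.66 − 978281.07 + (414.14) = 316.73 mGal
Bouguer slab correction = 0.04193 × 2.85 × 1342.0 = 160.37 mGal
Simple Bouguer anomaly = 316.73 − (160.37) = 156.36 mGal
Complete Bouguer anomaly = 156.36 + 6.44 = 162.80 mGal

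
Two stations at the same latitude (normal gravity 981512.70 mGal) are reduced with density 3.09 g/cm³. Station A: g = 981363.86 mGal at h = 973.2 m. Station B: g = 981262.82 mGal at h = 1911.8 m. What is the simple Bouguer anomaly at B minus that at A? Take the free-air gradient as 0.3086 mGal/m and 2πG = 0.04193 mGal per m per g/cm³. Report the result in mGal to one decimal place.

Δg_SB(A) = 981363.86 − 981512.70 + 0.3086×973.2 − 0.04193×3.09×973.2 = 25.40 mGal
Δg_SB(B) = 981262.82 − 981512.70 + 0.3086×1911.8 − 0.04193×3.09×1911.8 = 92.40 mGal
Difference = 92.40 − (25.40) = 67.00 mGal

67.0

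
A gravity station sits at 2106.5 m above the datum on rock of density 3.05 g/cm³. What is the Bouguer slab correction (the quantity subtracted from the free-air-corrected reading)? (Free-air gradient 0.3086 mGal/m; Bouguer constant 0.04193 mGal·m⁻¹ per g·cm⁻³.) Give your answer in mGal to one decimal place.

269.4

Bouguer slab correction = 0.04193 × 3.05 × 2106.5 = 269.4 mGal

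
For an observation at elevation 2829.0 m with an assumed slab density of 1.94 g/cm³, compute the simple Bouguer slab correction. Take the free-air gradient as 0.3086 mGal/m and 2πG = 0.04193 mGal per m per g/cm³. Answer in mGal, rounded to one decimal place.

Bouguer slab correction = 0.04193 × 1.94 × 2829.0 = 230.1 mGal

230.1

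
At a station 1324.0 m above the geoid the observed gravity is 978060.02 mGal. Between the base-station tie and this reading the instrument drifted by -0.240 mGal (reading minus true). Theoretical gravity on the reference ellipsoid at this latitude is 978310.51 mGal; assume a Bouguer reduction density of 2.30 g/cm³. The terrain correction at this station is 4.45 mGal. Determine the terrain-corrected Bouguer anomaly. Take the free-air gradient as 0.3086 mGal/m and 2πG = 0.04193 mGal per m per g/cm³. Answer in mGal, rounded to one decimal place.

Drift-corrected reading = 978060.02 − (-0.240) = 978060.260 mGal
Free-air correction = 0.3086 × 1324.0 = 408.59 mGal
Free-air anomaly = 978060.260 − 978310.51 + (408.59) = 158.340 mGal
Bouguer slab correction = 0.04193 × 2.30 × 1324.0 = 127.69 mGal
Simple Bouguer anomaly = 158.340 − (127.69) = 30.650 mGal
Complete Bouguer anomaly = 30.650 + 4.45 = 35.100 mGal

35.1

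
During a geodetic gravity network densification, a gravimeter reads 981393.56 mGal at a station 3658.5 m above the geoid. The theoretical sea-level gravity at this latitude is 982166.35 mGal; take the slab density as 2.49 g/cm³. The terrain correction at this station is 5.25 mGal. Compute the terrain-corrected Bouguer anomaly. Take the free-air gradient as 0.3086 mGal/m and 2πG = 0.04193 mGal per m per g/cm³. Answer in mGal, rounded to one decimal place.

-20.5

Free-air correction = 0.3086 × 3658.5 = 1129.01 mGal
Free-air anomaly = 981393.56 − 982166.35 + (1129.01) = 356.22 mGal
Bouguer slab correction = 0.04193 × 2.49 × 3658.5 = 381.97 mGal
Simple Bouguer anomaly = 356.22 − (381.97) = -25.75 mGal
Complete Bouguer anomaly = -25.75 + 5.25 = -20.50 mGal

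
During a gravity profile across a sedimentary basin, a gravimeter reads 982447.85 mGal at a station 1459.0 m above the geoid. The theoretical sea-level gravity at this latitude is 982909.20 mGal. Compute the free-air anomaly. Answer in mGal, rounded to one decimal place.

-11.1

Free-air correction = 0.3086 × 1459.0 = 450.25 mGal
Free-air anomaly = 982447.85 − 982909.20 + (450.25) = -11.10 mGal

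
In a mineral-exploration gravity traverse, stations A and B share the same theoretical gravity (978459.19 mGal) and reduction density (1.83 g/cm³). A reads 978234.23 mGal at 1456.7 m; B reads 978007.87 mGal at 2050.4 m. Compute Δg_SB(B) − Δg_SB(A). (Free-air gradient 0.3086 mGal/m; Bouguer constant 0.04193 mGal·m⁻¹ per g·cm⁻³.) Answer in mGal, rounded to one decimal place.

-88.7

Δg_SB(A) = 978234.23 − 978459.19 + 0.3086×1456.7 − 0.04193×1.83×1456.7 = 112.80 mGal
Δg_SB(B) = 978007.87 − 978459.19 + 0.3086×2050.4 − 0.04193×1.83×2050.4 = 24.10 mGal
Difference = 24.10 − (112.80) = -88.70 mGal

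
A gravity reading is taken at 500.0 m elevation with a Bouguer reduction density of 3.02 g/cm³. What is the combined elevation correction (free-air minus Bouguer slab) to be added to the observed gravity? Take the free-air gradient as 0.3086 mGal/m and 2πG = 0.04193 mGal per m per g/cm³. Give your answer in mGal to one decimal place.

Combined gradient = 0.3086 − 0.04193 × 3.02 = 0.1819714 mGal/m
Combined elevation correction = 0.1819714 × 500.0 = 91.0 mGal

91.0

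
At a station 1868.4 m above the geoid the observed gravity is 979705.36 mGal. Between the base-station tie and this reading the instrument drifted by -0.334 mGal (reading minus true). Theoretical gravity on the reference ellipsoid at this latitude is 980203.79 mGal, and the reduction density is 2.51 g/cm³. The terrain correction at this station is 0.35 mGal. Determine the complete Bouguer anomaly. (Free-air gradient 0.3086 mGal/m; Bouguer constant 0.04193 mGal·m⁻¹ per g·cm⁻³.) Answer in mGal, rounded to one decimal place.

Drift-corrected reading = 979705.36 − (-0.334) = 979705.694 mGal
Free-air correction = 0.3086 × 1868.4 = 576.59 mGal
Free-air anomaly = 979705.694 − 980203.79 + (576.59) = 78.494 mGal
Bouguer slab correction = 0.04193 × 2.51 × 1868.4 = 196.64 mGal
Simple Bouguer anomaly = 78.494 − (196.64) = -118.146 mGal
Complete Bouguer anomaly = -118.146 + 0.35 = -117.796 mGal

-117.8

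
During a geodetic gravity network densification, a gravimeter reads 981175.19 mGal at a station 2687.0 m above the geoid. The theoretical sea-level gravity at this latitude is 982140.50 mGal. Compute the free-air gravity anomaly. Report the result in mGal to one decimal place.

Free-air correction = 0.3086 × 2687.0 = 829.21 mGal
Free-air anomaly = 981175.19 − 982140.50 + (829.21) = -136.10 mGal

-136.1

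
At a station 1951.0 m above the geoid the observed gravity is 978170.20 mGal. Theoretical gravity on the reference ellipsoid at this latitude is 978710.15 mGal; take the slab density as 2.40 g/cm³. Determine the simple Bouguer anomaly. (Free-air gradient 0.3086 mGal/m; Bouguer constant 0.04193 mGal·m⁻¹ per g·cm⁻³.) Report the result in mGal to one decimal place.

-134.2

Free-air correction = 0.3086 × 1951.0 = 602.08 mGal
Free-air anomaly = 978170.20 − 978710.15 + (602.08) = 62.13 mGal
Bouguer slab correction = 0.04193 × 2.40 × 1951.0 = 196.33 mGal
Simple Bouguer anomaly = 62.13 − (196.33) = -134.20 mGal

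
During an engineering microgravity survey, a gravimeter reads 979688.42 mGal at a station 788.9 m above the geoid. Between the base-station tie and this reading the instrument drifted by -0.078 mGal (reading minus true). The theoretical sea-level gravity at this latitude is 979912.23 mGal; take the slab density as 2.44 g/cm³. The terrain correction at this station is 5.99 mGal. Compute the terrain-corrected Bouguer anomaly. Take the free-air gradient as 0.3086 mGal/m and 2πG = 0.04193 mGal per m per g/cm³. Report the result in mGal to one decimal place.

Drift-corrected reading = 979688.42 − (-0.078) = 979688.498 mGal
Free-air correction = 0.3086 × 788.9 = 243.45 mGal
Free-air anomaly = 979688.498 − 979912.23 + (243.45) = 19.718 mGal
Bouguer slab correction = 0.04193 × 2.44 × 788.9 = 80.71 mGal
Simple Bouguer anomaly = 19.718 − (80.71) = -60.992 mGal
Complete Bouguer anomaly = -60.992 + 5.99 = -55.002 mGal

-55.0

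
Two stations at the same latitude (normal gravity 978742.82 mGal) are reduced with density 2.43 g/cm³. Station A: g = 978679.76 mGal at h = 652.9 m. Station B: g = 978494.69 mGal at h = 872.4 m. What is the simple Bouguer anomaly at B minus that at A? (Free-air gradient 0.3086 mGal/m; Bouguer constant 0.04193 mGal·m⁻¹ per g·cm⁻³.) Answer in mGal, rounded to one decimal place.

Δg_SB(A) = 978679.76 − 978742.82 + 0.3086×652.9 − 0.04193×2.43×652.9 = 71.90 mGal
Δg_SB(B) = 978494.69 − 978742.82 + 0.3086×872.4 − 0.04193×2.43×872.4 = -67.80 mGal
Difference = -67.80 − (71.90) = -139.70 mGal

-139.7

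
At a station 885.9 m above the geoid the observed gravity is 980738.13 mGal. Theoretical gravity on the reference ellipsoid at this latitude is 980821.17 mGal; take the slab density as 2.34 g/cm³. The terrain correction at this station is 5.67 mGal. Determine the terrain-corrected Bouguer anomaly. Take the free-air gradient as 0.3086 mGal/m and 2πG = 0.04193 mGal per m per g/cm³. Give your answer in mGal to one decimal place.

109.1

Free-air correction = 0.3086 × 885.9 = 273.39 mGal
Free-air anomaly = 980738.13 − 980821.17 + (273.39) = 190.35 mGal
Bouguer slab correction = 0.04193 × 2.34 × 885.9 = 86.92 mGal
Simple Bouguer anomaly = 190.35 − (86.92) = 103.43 mGal
Complete Bouguer anomaly = 103.43 + 5.67 = 109.10 mGal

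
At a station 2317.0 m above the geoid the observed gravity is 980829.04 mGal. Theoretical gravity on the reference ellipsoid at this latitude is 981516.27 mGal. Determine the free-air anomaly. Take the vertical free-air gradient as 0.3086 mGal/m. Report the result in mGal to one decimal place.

27.8

Free-air correction = 0.3086 × 2317.0 = 715.03 mGal
Free-air anomaly = 980829.04 − 981516.27 + (715.03) = 27.80 mGal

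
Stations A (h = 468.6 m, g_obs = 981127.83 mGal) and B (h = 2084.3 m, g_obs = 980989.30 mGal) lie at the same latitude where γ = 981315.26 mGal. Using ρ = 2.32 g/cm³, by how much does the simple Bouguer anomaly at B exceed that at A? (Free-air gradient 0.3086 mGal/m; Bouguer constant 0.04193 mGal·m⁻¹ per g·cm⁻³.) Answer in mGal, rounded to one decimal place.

Δg_SB(A) = 981127.83 − 981315.26 + 0.3086×468.6 − 0.04193×2.32×468.6 = -88.40 mGal
Δg_SB(B) = 980989.30 − 981315.26 + 0.3086×2084.3 − 0.04193×2.32×2084.3 = 114.50 mGal
Difference = 114.50 − (-88.40) = 202.90 mGal

202.9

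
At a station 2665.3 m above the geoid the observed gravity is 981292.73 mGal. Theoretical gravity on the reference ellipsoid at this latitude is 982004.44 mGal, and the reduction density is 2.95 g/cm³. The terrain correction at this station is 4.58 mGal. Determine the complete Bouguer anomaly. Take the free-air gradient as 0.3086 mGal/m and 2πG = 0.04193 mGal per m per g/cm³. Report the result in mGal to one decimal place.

Free-air correction = 0.3086 × 2665.3 = 822.51 mGal
Free-air anomaly = 981292.73 − 982004.44 + (822.51) = 110.80 mGal
Bouguer slab correction = 0.04193 × 2.95 × 2665.3 = 329.68 mGal
Simple Bouguer anomaly = 110.80 − (329.68) = -218.88 mGal
Complete Bouguer anomaly = -218.88 + 4.58 = -214.30 mGal

-214.3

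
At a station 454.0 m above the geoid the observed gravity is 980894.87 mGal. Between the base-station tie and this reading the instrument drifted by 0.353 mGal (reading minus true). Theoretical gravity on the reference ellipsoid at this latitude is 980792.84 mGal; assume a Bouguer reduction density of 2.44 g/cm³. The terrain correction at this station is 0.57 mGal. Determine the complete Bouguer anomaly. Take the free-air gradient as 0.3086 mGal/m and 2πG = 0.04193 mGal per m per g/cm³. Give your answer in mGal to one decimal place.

Drift-corrected reading = 980894.87 − (0.353) = 980894.517 mGal
Free-air correction = 0.3086 × 454.0 = 140.10 mGal
Free-air anomaly = 980894.517 − 980792.84 + (140.10) = 241.777 mGal
Bouguer slab correction = 0.04193 × 2.44 × 454.0 = 46.45 mGal
Simple Bouguer anomaly = 241.777 − (46.45) = 195.327 mGal
Complete Bouguer anomaly = 195.327 + 0.57 = 195.897 mGal

195.9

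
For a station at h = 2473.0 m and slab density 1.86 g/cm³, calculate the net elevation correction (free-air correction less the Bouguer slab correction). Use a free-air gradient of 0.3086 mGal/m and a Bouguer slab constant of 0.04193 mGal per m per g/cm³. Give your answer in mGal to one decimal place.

570.3

Combined gradient = 0.3086 − 0.04193 × 1.86 = 0.2306102 mGal/m
Combined elevation correction = 0.2306102 × 2473.0 = 570.3 mGal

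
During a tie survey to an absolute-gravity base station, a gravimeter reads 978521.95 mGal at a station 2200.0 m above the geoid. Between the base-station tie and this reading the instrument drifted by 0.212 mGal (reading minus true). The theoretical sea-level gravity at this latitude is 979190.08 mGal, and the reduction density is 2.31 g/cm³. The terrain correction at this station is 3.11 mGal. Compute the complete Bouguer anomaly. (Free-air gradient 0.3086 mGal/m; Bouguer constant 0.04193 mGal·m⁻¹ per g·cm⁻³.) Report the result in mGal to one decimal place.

-199.4

Drift-corrected reading = 978521.95 − (0.212) = 978521.738 mGal
Free-air correction = 0.3086 × 2200.0 = 678.92 mGal
Free-air anomaly = 978521.738 − 979190.08 + (678.92) = 10.578 mGal
Bouguer slab correction = 0.04193 × 2.31 × 2200.0 = 213.09 mGal
Simple Bouguer anomaly = 10.578 − (213.09) = -202.512 mGal
Complete Bouguer anomaly = -202.512 + 3.11 = -199.402 mGal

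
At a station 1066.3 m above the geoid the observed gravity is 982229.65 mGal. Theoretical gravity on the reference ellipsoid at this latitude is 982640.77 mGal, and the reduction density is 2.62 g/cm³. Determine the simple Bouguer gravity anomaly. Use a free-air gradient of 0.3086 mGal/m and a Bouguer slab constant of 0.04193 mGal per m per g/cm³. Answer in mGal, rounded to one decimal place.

Free-air correction = 0.3086 × 1066.3 = 329.06 mGal
Free-air anomaly = 982229.65 − 982640.77 + (329.06) = -82.06 mGal
Bouguer slab correction = 0.04193 × 2.62 × 1066.3 = 117.14 mGal
Simple Bouguer anomaly = -82.06 − (117.14) = -199.20 mGal

-199.2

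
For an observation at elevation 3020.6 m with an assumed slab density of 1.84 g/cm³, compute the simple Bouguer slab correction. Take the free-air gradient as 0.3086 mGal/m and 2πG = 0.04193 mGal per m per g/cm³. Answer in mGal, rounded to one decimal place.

233.0

Bouguer slab correction = 0.04193 × 1.84 × 3020.6 = 233.0 mGal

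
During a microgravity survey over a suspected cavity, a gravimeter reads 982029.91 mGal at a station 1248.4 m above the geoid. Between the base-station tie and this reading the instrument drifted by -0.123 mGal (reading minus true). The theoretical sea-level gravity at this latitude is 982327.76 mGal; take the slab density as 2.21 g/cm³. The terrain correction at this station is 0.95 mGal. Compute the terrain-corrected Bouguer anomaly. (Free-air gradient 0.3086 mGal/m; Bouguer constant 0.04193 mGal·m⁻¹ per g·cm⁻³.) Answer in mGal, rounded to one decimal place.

Drift-corrected reading = 982029.91 − (-0.123) = 982030.033 mGal
Free-air correction = 0.3086 × 1248.4 = 385.26 mGal
Free-air anomaly = 982030.033 − 982327.76 + (385.26) = 87.533 mGal
Bouguer slab correction = 0.04193 × 2.21 × 1248.4 = 115.68 mGal
Simple Bouguer anomaly = 87.533 − (115.68) = -28.147 mGal
Complete Bouguer anomaly = -28.147 + 0.95 = -27.197 mGal

-27.2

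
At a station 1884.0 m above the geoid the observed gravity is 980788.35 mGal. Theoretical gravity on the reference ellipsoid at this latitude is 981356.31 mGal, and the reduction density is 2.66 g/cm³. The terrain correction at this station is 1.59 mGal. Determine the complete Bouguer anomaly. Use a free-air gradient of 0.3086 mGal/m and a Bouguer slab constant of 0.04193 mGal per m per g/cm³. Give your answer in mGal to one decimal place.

-195.1

Free-air correction = 0.3086 × 1884.0 = 581.40 mGal
Free-air anomaly = 980788.35 − 981356.31 + (581.40) = 13.44 mGal
Bouguer slab correction = 0.04193 × 2.66 × 1884.0 = 210.13 mGal
Simple Bouguer anomaly = 13.44 − (210.13) = -196.69 mGal
Complete Bouguer anomaly = -196.69 + 1.59 = -195.10 mGal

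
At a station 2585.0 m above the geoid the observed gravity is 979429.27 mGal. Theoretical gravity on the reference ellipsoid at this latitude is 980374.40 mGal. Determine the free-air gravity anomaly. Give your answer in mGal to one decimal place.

-147.4

Free-air correction = 0.3086 × 2585.0 = 797.73 mGal
Free-air anomaly = 979429.27 − 980374.40 + (797.73) = -147.40 mGal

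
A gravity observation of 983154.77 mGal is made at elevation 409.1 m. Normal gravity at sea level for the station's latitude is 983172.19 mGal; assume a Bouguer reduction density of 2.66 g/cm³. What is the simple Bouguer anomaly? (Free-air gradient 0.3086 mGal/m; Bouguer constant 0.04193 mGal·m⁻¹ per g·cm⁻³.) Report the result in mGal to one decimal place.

Free-air correction = 0.3086 × 409.1 = 126.25 mGal
Free-air anomaly = 983154.77 − 983172.19 + (126.25) = 108.83 mGal
Bouguer slab correction = 0.04193 × 2.66 × 409.1 = 45.63 mGal
Simple Bouguer anomaly = 108.83 − (45.63) = 63.20 mGal

63.2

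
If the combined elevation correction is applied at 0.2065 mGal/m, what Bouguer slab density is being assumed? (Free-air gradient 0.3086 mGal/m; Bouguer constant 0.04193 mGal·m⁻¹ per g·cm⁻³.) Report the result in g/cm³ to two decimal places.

2.44

0.2065 = 0.3086 − 0.04193 × ρ
ρ = (0.3086 − 0.2065) / 0.04193 = 2.44 g/cm³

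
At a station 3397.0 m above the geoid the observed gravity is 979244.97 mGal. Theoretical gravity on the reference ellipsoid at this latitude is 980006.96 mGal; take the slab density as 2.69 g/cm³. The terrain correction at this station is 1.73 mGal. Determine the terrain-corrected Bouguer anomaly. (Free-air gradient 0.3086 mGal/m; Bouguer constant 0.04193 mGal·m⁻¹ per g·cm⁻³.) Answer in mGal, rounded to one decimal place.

Free-air correction = 0.3086 × 3397.0 = 1048.31 mGal
Free-air anomaly = 979244.97 − 980006.96 + (1048.31) = 286.32 mGal
Bouguer slab correction = 0.04193 × 2.69 × 3397.0 = 383.15 mGal
Simple Bouguer anomaly = 286.32 − (383.15) = -96.83 mGal
Complete Bouguer anomaly = -96.83 + 1.73 = -95.10 mGal

-95.1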